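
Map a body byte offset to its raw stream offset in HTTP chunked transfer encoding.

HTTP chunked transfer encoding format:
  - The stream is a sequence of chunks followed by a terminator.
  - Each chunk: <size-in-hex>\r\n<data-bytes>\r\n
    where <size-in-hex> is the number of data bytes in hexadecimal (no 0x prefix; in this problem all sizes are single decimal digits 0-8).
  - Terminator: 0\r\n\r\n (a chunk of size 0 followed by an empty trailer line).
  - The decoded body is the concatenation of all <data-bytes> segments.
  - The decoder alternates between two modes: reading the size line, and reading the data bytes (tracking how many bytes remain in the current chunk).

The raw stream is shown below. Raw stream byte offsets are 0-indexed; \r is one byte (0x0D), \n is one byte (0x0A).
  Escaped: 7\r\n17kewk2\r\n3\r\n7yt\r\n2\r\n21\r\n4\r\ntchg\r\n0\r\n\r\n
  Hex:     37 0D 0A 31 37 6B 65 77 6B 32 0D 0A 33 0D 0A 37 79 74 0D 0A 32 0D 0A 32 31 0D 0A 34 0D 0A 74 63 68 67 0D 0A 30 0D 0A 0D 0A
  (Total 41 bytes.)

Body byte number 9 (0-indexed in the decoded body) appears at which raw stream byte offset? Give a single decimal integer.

Chunk 1: stream[0..1]='7' size=0x7=7, data at stream[3..10]='17kewk2' -> body[0..7], body so far='17kewk2'
Chunk 2: stream[12..13]='3' size=0x3=3, data at stream[15..18]='7yt' -> body[7..10], body so far='17kewk27yt'
Chunk 3: stream[20..21]='2' size=0x2=2, data at stream[23..25]='21' -> body[10..12], body so far='17kewk27yt21'
Chunk 4: stream[27..28]='4' size=0x4=4, data at stream[30..34]='tchg' -> body[12..16], body so far='17kewk27yt21tchg'
Chunk 5: stream[36..37]='0' size=0 (terminator). Final body='17kewk27yt21tchg' (16 bytes)
Body byte 9 at stream offset 17

Answer: 17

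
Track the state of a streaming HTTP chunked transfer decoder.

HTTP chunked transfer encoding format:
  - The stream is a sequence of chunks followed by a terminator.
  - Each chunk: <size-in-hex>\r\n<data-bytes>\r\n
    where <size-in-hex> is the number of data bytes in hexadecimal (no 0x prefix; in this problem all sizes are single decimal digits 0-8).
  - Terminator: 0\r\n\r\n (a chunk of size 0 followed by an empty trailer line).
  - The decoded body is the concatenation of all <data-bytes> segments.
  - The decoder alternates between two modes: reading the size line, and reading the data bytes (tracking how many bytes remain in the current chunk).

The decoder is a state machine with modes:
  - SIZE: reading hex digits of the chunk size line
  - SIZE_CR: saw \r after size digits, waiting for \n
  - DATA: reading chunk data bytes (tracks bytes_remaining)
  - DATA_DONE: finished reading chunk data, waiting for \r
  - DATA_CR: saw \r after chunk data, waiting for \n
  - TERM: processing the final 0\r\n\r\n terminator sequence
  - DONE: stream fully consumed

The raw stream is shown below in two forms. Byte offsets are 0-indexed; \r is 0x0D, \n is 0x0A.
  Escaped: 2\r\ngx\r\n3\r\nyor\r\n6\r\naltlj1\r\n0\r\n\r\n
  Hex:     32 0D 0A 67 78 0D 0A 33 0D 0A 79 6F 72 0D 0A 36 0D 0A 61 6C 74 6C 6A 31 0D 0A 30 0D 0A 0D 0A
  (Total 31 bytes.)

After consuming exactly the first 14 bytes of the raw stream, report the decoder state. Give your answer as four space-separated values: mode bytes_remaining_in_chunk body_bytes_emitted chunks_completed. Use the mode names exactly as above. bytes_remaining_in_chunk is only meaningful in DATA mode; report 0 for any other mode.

Byte 0 = '2': mode=SIZE remaining=0 emitted=0 chunks_done=0
Byte 1 = 0x0D: mode=SIZE_CR remaining=0 emitted=0 chunks_done=0
Byte 2 = 0x0A: mode=DATA remaining=2 emitted=0 chunks_done=0
Byte 3 = 'g': mode=DATA remaining=1 emitted=1 chunks_done=0
Byte 4 = 'x': mode=DATA_DONE remaining=0 emitted=2 chunks_done=0
Byte 5 = 0x0D: mode=DATA_CR remaining=0 emitted=2 chunks_done=0
Byte 6 = 0x0A: mode=SIZE remaining=0 emitted=2 chunks_done=1
Byte 7 = '3': mode=SIZE remaining=0 emitted=2 chunks_done=1
Byte 8 = 0x0D: mode=SIZE_CR remaining=0 emitted=2 chunks_done=1
Byte 9 = 0x0A: mode=DATA remaining=3 emitted=2 chunks_done=1
Byte 10 = 'y': mode=DATA remaining=2 emitted=3 chunks_done=1
Byte 11 = 'o': mode=DATA remaining=1 emitted=4 chunks_done=1
Byte 12 = 'r': mode=DATA_DONE remaining=0 emitted=5 chunks_done=1
Byte 13 = 0x0D: mode=DATA_CR remaining=0 emitted=5 chunks_done=1

Answer: DATA_CR 0 5 1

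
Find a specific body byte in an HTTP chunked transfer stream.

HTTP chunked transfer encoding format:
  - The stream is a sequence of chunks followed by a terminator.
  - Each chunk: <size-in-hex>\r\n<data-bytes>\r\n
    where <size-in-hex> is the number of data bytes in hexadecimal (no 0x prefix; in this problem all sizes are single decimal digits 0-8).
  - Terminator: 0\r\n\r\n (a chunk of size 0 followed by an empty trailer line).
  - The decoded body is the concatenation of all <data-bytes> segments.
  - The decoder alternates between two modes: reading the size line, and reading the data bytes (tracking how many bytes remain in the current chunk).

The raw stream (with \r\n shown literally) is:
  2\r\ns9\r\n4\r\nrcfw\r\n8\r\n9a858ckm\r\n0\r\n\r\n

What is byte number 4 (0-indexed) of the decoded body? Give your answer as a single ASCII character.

Chunk 1: stream[0..1]='2' size=0x2=2, data at stream[3..5]='s9' -> body[0..2], body so far='s9'
Chunk 2: stream[7..8]='4' size=0x4=4, data at stream[10..14]='rcfw' -> body[2..6], body so far='s9rcfw'
Chunk 3: stream[16..17]='8' size=0x8=8, data at stream[19..27]='9a858ckm' -> body[6..14], body so far='s9rcfw9a858ckm'
Chunk 4: stream[29..30]='0' size=0 (terminator). Final body='s9rcfw9a858ckm' (14 bytes)
Body byte 4 = 'f'

Answer: f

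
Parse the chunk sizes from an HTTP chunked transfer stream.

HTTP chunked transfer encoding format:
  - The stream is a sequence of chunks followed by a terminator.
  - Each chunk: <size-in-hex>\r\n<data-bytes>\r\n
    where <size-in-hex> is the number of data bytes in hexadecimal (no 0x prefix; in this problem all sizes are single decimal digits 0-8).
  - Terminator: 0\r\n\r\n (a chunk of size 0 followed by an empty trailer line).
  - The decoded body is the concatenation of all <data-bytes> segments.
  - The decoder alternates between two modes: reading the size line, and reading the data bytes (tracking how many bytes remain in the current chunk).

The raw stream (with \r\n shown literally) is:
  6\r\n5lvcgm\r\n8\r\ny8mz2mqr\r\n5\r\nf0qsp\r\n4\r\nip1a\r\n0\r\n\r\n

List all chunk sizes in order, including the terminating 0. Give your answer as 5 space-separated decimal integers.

Answer: 6 8 5 4 0

Derivation:
Chunk 1: stream[0..1]='6' size=0x6=6, data at stream[3..9]='5lvcgm' -> body[0..6], body so far='5lvcgm'
Chunk 2: stream[11..12]='8' size=0x8=8, data at stream[14..22]='y8mz2mqr' -> body[6..14], body so far='5lvcgmy8mz2mqr'
Chunk 3: stream[24..25]='5' size=0x5=5, data at stream[27..32]='f0qsp' -> body[14..19], body so far='5lvcgmy8mz2mqrf0qsp'
Chunk 4: stream[34..35]='4' size=0x4=4, data at stream[37..41]='ip1a' -> body[19..23], body so far='5lvcgmy8mz2mqrf0qspip1a'
Chunk 5: stream[43..44]='0' size=0 (terminator). Final body='5lvcgmy8mz2mqrf0qspip1a' (23 bytes)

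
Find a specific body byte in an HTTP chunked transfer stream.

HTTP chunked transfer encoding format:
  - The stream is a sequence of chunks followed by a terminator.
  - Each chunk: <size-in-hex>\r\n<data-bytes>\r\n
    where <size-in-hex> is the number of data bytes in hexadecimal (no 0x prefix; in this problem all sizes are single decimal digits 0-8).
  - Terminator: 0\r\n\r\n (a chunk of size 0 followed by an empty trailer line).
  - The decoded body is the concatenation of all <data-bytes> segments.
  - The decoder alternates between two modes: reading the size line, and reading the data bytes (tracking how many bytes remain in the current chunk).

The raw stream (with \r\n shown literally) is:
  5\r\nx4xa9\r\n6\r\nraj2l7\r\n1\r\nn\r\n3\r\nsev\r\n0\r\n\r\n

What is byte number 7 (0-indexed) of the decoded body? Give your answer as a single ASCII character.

Chunk 1: stream[0..1]='5' size=0x5=5, data at stream[3..8]='x4xa9' -> body[0..5], body so far='x4xa9'
Chunk 2: stream[10..11]='6' size=0x6=6, data at stream[13..19]='raj2l7' -> body[5..11], body so far='x4xa9raj2l7'
Chunk 3: stream[21..22]='1' size=0x1=1, data at stream[24..25]='n' -> body[11..12], body so far='x4xa9raj2l7n'
Chunk 4: stream[27..28]='3' size=0x3=3, data at stream[30..33]='sev' -> body[12..15], body so far='x4xa9raj2l7nsev'
Chunk 5: stream[35..36]='0' size=0 (terminator). Final body='x4xa9raj2l7nsev' (15 bytes)
Body byte 7 = 'j'

Answer: j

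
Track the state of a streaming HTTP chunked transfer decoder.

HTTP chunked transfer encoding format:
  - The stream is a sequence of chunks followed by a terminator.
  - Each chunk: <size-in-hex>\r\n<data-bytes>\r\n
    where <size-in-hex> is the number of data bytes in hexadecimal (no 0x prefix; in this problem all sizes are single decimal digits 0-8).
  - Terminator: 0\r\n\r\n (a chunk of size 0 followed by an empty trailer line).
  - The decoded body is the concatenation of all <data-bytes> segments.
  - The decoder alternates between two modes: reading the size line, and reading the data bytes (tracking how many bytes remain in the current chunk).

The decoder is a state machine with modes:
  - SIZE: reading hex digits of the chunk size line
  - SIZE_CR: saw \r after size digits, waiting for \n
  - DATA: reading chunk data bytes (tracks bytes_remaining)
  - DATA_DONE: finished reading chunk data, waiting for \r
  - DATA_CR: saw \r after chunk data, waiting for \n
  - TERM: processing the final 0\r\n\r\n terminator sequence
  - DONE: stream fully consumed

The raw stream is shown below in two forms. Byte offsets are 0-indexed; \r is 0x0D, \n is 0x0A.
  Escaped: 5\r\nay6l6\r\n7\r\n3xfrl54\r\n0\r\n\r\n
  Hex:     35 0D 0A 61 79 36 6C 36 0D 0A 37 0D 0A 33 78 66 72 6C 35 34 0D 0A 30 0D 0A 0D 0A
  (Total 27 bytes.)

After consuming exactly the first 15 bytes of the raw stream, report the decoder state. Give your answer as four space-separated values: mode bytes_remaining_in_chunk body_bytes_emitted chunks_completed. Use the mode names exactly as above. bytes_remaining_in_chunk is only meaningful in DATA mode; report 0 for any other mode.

Byte 0 = '5': mode=SIZE remaining=0 emitted=0 chunks_done=0
Byte 1 = 0x0D: mode=SIZE_CR remaining=0 emitted=0 chunks_done=0
Byte 2 = 0x0A: mode=DATA remaining=5 emitted=0 chunks_done=0
Byte 3 = 'a': mode=DATA remaining=4 emitted=1 chunks_done=0
Byte 4 = 'y': mode=DATA remaining=3 emitted=2 chunks_done=0
Byte 5 = '6': mode=DATA remaining=2 emitted=3 chunks_done=0
Byte 6 = 'l': mode=DATA remaining=1 emitted=4 chunks_done=0
Byte 7 = '6': mode=DATA_DONE remaining=0 emitted=5 chunks_done=0
Byte 8 = 0x0D: mode=DATA_CR remaining=0 emitted=5 chunks_done=0
Byte 9 = 0x0A: mode=SIZE remaining=0 emitted=5 chunks_done=1
Byte 10 = '7': mode=SIZE remaining=0 emitted=5 chunks_done=1
Byte 11 = 0x0D: mode=SIZE_CR remaining=0 emitted=5 chunks_done=1
Byte 12 = 0x0A: mode=DATA remaining=7 emitted=5 chunks_done=1
Byte 13 = '3': mode=DATA remaining=6 emitted=6 chunks_done=1
Byte 14 = 'x': mode=DATA remaining=5 emitted=7 chunks_done=1

Answer: DATA 5 7 1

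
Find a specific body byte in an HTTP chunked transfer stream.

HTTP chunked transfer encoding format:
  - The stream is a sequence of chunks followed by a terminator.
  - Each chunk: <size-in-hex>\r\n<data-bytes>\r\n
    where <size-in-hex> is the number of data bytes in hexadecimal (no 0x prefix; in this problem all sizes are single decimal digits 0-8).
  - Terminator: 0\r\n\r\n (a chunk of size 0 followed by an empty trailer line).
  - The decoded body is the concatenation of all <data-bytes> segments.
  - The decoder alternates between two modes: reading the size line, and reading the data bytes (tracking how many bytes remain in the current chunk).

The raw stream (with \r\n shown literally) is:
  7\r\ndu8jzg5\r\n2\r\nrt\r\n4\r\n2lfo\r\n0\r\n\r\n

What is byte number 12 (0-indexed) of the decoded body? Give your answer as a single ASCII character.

Chunk 1: stream[0..1]='7' size=0x7=7, data at stream[3..10]='du8jzg5' -> body[0..7], body so far='du8jzg5'
Chunk 2: stream[12..13]='2' size=0x2=2, data at stream[15..17]='rt' -> body[7..9], body so far='du8jzg5rt'
Chunk 3: stream[19..20]='4' size=0x4=4, data at stream[22..26]='2lfo' -> body[9..13], body so far='du8jzg5rt2lfo'
Chunk 4: stream[28..29]='0' size=0 (terminator). Final body='du8jzg5rt2lfo' (13 bytes)
Body byte 12 = 'o'

Answer: o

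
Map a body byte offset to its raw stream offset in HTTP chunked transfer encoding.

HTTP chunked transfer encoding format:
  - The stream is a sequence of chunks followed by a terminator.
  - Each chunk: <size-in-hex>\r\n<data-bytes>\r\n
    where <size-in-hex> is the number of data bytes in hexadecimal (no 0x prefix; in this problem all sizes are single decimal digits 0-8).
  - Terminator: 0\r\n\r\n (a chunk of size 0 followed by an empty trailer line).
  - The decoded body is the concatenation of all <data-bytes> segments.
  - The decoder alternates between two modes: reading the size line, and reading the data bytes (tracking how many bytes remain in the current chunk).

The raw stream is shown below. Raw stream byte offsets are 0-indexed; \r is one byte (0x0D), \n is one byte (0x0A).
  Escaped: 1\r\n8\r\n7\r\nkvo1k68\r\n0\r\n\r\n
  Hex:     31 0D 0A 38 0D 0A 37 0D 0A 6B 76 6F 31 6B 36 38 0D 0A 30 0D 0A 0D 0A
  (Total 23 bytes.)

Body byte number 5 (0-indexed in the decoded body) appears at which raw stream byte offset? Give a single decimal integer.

Answer: 13

Derivation:
Chunk 1: stream[0..1]='1' size=0x1=1, data at stream[3..4]='8' -> body[0..1], body so far='8'
Chunk 2: stream[6..7]='7' size=0x7=7, data at stream[9..16]='kvo1k68' -> body[1..8], body so far='8kvo1k68'
Chunk 3: stream[18..19]='0' size=0 (terminator). Final body='8kvo1k68' (8 bytes)
Body byte 5 at stream offset 13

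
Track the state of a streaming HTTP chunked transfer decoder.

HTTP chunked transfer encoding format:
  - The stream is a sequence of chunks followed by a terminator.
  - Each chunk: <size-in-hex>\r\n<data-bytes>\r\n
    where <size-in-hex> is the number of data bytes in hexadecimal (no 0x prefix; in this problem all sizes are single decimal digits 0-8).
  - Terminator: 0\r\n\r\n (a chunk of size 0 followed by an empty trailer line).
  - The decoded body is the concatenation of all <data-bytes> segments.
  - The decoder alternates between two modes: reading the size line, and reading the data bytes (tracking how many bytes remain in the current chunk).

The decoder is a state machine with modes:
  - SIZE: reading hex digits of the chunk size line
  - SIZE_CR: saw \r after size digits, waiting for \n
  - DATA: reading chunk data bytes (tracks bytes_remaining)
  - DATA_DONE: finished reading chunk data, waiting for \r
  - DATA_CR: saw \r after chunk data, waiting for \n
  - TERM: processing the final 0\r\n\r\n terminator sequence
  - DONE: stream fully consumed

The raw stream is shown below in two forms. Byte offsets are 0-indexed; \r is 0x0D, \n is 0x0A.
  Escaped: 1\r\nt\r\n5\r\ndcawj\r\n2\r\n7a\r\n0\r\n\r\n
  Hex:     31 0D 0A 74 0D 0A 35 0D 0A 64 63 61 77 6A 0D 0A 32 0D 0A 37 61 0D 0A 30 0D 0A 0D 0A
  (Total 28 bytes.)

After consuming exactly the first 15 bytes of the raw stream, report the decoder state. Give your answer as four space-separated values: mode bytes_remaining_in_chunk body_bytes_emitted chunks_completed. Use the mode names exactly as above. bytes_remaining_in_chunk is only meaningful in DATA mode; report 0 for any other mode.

Answer: DATA_CR 0 6 1

Derivation:
Byte 0 = '1': mode=SIZE remaining=0 emitted=0 chunks_done=0
Byte 1 = 0x0D: mode=SIZE_CR remaining=0 emitted=0 chunks_done=0
Byte 2 = 0x0A: mode=DATA remaining=1 emitted=0 chunks_done=0
Byte 3 = 't': mode=DATA_DONE remaining=0 emitted=1 chunks_done=0
Byte 4 = 0x0D: mode=DATA_CR remaining=0 emitted=1 chunks_done=0
Byte 5 = 0x0A: mode=SIZE remaining=0 emitted=1 chunks_done=1
Byte 6 = '5': mode=SIZE remaining=0 emitted=1 chunks_done=1
Byte 7 = 0x0D: mode=SIZE_CR remaining=0 emitted=1 chunks_done=1
Byte 8 = 0x0A: mode=DATA remaining=5 emitted=1 chunks_done=1
Byte 9 = 'd': mode=DATA remaining=4 emitted=2 chunks_done=1
Byte 10 = 'c': mode=DATA remaining=3 emitted=3 chunks_done=1
Byte 11 = 'a': mode=DATA remaining=2 emitted=4 chunks_done=1
Byte 12 = 'w': mode=DATA remaining=1 emitted=5 chunks_done=1
Byte 13 = 'j': mode=DATA_DONE remaining=0 emitted=6 chunks_done=1
Byte 14 = 0x0D: mode=DATA_CR remaining=0 emitted=6 chunks_done=1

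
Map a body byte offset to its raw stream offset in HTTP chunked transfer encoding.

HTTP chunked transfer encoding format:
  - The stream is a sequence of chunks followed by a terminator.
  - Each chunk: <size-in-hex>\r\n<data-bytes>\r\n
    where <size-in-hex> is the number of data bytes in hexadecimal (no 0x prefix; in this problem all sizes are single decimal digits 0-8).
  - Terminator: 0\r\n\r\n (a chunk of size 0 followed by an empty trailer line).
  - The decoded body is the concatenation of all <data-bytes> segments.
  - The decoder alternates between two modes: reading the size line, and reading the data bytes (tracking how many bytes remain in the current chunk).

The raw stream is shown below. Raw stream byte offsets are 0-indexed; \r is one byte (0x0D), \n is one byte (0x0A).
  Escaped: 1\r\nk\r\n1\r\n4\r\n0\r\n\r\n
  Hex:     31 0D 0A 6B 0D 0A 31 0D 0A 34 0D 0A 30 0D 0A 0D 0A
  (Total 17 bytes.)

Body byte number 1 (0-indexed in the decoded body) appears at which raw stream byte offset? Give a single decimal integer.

Chunk 1: stream[0..1]='1' size=0x1=1, data at stream[3..4]='k' -> body[0..1], body so far='k'
Chunk 2: stream[6..7]='1' size=0x1=1, data at stream[9..10]='4' -> body[1..2], body so far='k4'
Chunk 3: stream[12..13]='0' size=0 (terminator). Final body='k4' (2 bytes)
Body byte 1 at stream offset 9

Answer: 9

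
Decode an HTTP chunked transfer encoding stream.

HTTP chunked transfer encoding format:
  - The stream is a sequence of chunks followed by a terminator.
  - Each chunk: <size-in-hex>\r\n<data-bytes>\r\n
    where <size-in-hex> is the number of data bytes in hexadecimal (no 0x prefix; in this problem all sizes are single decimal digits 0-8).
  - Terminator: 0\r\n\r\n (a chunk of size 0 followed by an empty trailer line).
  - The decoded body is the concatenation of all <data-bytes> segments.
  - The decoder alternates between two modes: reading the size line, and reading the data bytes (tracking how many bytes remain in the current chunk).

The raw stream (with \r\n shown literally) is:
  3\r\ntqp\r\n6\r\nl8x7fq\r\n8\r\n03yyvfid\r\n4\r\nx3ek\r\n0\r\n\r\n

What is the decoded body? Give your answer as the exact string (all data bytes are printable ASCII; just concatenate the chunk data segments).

Answer: tqpl8x7fq03yyvfidx3ek

Derivation:
Chunk 1: stream[0..1]='3' size=0x3=3, data at stream[3..6]='tqp' -> body[0..3], body so far='tqp'
Chunk 2: stream[8..9]='6' size=0x6=6, data at stream[11..17]='l8x7fq' -> body[3..9], body so far='tqpl8x7fq'
Chunk 3: stream[19..20]='8' size=0x8=8, data at stream[22..30]='03yyvfid' -> body[9..17], body so far='tqpl8x7fq03yyvfid'
Chunk 4: stream[32..33]='4' size=0x4=4, data at stream[35..39]='x3ek' -> body[17..21], body so far='tqpl8x7fq03yyvfidx3ek'
Chunk 5: stream[41..42]='0' size=0 (terminator). Final body='tqpl8x7fq03yyvfidx3ek' (21 bytes)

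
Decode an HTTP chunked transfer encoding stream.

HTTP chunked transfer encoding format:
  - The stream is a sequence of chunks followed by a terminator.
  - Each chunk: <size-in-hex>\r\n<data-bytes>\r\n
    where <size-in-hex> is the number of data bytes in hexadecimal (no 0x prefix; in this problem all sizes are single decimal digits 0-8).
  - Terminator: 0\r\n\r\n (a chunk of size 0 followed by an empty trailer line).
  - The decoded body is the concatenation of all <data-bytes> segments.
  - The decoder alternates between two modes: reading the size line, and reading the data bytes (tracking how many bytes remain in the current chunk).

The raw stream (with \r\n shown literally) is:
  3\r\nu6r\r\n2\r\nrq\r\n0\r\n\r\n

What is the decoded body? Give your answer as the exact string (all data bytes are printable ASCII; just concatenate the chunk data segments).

Answer: u6rrq

Derivation:
Chunk 1: stream[0..1]='3' size=0x3=3, data at stream[3..6]='u6r' -> body[0..3], body so far='u6r'
Chunk 2: stream[8..9]='2' size=0x2=2, data at stream[11..13]='rq' -> body[3..5], body so far='u6rrq'
Chunk 3: stream[15..16]='0' size=0 (terminator). Final body='u6rrq' (5 bytes)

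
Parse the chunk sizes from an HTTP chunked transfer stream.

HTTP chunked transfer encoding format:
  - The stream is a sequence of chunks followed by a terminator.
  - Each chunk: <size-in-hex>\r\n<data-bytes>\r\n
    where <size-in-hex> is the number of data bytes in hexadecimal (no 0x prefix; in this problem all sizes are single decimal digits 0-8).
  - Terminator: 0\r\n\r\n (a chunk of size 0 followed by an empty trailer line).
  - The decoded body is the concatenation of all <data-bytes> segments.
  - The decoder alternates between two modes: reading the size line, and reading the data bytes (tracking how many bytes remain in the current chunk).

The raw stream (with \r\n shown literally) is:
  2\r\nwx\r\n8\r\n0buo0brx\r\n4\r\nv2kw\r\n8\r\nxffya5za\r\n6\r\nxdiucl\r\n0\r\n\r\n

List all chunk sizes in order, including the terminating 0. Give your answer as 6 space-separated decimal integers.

Answer: 2 8 4 8 6 0

Derivation:
Chunk 1: stream[0..1]='2' size=0x2=2, data at stream[3..5]='wx' -> body[0..2], body so far='wx'
Chunk 2: stream[7..8]='8' size=0x8=8, data at stream[10..18]='0buo0brx' -> body[2..10], body so far='wx0buo0brx'
Chunk 3: stream[20..21]='4' size=0x4=4, data at stream[23..27]='v2kw' -> body[10..14], body so far='wx0buo0brxv2kw'
Chunk 4: stream[29..30]='8' size=0x8=8, data at stream[32..40]='xffya5za' -> body[14..22], body so far='wx0buo0brxv2kwxffya5za'
Chunk 5: stream[42..43]='6' size=0x6=6, data at stream[45..51]='xdiucl' -> body[22..28], body so far='wx0buo0brxv2kwxffya5zaxdiucl'
Chunk 6: stream[53..54]='0' size=0 (terminator). Final body='wx0buo0brxv2kwxffya5zaxdiucl' (28 bytes)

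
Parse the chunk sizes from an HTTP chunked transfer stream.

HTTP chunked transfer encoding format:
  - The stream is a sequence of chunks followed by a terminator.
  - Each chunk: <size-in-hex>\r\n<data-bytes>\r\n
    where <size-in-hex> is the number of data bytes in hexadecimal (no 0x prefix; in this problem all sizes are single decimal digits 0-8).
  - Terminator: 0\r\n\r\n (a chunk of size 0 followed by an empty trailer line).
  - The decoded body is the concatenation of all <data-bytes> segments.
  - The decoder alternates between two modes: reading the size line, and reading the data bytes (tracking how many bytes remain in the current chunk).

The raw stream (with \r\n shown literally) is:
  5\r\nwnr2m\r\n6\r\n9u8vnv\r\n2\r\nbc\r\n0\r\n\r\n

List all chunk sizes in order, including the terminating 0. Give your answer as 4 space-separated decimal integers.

Chunk 1: stream[0..1]='5' size=0x5=5, data at stream[3..8]='wnr2m' -> body[0..5], body so far='wnr2m'
Chunk 2: stream[10..11]='6' size=0x6=6, data at stream[13..19]='9u8vnv' -> body[5..11], body so far='wnr2m9u8vnv'
Chunk 3: stream[21..22]='2' size=0x2=2, data at stream[24..26]='bc' -> body[11..13], body so far='wnr2m9u8vnvbc'
Chunk 4: stream[28..29]='0' size=0 (terminator). Final body='wnr2m9u8vnvbc' (13 bytes)

Answer: 5 6 2 0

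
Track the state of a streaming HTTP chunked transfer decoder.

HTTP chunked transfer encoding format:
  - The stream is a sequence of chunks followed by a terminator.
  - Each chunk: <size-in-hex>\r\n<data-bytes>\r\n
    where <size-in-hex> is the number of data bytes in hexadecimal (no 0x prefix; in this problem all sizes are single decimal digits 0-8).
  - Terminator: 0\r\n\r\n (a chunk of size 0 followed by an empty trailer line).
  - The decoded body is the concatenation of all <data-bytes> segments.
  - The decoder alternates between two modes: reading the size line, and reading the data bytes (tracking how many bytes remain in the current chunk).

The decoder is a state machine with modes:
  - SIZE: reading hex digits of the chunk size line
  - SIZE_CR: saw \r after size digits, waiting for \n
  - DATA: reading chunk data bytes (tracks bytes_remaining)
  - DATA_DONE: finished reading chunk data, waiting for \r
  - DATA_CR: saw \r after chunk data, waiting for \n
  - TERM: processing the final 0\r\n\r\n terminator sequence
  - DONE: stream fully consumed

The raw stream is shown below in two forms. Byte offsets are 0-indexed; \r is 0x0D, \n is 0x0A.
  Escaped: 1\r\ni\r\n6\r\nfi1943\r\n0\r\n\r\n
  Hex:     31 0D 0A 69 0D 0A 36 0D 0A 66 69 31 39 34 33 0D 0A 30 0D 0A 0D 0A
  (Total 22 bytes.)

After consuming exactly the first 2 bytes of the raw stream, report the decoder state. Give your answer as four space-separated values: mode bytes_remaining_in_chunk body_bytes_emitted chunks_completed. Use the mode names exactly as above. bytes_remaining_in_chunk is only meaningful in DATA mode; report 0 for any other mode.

Answer: SIZE_CR 0 0 0

Derivation:
Byte 0 = '1': mode=SIZE remaining=0 emitted=0 chunks_done=0
Byte 1 = 0x0D: mode=SIZE_CR remaining=0 emitted=0 chunks_done=0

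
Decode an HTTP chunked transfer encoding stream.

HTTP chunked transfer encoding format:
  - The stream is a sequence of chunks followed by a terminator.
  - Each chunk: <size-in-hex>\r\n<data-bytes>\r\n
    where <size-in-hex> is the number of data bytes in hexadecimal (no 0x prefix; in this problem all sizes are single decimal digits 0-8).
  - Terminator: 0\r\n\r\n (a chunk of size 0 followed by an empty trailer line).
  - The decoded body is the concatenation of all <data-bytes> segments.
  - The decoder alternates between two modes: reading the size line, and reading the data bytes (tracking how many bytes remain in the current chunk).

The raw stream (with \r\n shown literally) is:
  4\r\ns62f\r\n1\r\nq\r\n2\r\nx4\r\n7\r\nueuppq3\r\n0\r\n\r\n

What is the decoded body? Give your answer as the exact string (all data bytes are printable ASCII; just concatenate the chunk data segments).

Answer: s62fqx4ueuppq3

Derivation:
Chunk 1: stream[0..1]='4' size=0x4=4, data at stream[3..7]='s62f' -> body[0..4], body so far='s62f'
Chunk 2: stream[9..10]='1' size=0x1=1, data at stream[12..13]='q' -> body[4..5], body so far='s62fq'
Chunk 3: stream[15..16]='2' size=0x2=2, data at stream[18..20]='x4' -> body[5..7], body so far='s62fqx4'
Chunk 4: stream[22..23]='7' size=0x7=7, data at stream[25..32]='ueuppq3' -> body[7..14], body so far='s62fqx4ueuppq3'
Chunk 5: stream[34..35]='0' size=0 (terminator). Final body='s62fqx4ueuppq3' (14 bytes)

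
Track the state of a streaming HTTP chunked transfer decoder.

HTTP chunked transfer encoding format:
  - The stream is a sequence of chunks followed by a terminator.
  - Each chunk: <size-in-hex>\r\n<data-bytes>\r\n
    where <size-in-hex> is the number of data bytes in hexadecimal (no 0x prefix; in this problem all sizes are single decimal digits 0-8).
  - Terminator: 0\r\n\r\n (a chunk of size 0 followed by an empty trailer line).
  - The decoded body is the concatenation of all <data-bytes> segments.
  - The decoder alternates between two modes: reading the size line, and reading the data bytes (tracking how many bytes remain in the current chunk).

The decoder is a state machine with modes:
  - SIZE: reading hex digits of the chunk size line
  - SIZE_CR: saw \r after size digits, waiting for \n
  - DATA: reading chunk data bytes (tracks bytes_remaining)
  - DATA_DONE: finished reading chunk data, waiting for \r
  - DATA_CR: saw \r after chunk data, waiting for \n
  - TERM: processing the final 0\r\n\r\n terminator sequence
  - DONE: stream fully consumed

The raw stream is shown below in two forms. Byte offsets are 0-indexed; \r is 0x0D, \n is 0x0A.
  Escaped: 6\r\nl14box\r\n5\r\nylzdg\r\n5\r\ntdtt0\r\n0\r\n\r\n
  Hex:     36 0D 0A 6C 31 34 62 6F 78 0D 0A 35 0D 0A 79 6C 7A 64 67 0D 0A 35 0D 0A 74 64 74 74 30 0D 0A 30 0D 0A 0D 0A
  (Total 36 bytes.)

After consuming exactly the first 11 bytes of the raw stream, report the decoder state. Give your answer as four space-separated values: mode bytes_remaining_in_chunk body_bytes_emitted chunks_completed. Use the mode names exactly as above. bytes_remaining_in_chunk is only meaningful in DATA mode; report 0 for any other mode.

Answer: SIZE 0 6 1

Derivation:
Byte 0 = '6': mode=SIZE remaining=0 emitted=0 chunks_done=0
Byte 1 = 0x0D: mode=SIZE_CR remaining=0 emitted=0 chunks_done=0
Byte 2 = 0x0A: mode=DATA remaining=6 emitted=0 chunks_done=0
Byte 3 = 'l': mode=DATA remaining=5 emitted=1 chunks_done=0
Byte 4 = '1': mode=DATA remaining=4 emitted=2 chunks_done=0
Byte 5 = '4': mode=DATA remaining=3 emitted=3 chunks_done=0
Byte 6 = 'b': mode=DATA remaining=2 emitted=4 chunks_done=0
Byte 7 = 'o': mode=DATA remaining=1 emitted=5 chunks_done=0
Byte 8 = 'x': mode=DATA_DONE remaining=0 emitted=6 chunks_done=0
Byte 9 = 0x0D: mode=DATA_CR remaining=0 emitted=6 chunks_done=0
Byte 10 = 0x0A: mode=SIZE remaining=0 emitted=6 chunks_done=1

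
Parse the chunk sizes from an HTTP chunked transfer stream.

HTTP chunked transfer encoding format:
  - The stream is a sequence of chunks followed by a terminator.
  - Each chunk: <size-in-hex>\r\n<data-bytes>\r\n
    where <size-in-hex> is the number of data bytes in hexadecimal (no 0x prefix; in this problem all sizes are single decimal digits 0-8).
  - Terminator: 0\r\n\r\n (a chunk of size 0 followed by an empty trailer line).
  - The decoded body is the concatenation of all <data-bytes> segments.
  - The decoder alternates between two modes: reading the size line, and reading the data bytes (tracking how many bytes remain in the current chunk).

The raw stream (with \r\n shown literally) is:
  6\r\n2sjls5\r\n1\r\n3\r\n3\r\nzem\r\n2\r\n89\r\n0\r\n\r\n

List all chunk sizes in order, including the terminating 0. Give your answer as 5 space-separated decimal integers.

Chunk 1: stream[0..1]='6' size=0x6=6, data at stream[3..9]='2sjls5' -> body[0..6], body so far='2sjls5'
Chunk 2: stream[11..12]='1' size=0x1=1, data at stream[14..15]='3' -> body[6..7], body so far='2sjls53'
Chunk 3: stream[17..18]='3' size=0x3=3, data at stream[20..23]='zem' -> body[7..10], body so far='2sjls53zem'
Chunk 4: stream[25..26]='2' size=0x2=2, data at stream[28..30]='89' -> body[10..12], body so far='2sjls53zem89'
Chunk 5: stream[32..33]='0' size=0 (terminator). Final body='2sjls53zem89' (12 bytes)

Answer: 6 1 3 2 0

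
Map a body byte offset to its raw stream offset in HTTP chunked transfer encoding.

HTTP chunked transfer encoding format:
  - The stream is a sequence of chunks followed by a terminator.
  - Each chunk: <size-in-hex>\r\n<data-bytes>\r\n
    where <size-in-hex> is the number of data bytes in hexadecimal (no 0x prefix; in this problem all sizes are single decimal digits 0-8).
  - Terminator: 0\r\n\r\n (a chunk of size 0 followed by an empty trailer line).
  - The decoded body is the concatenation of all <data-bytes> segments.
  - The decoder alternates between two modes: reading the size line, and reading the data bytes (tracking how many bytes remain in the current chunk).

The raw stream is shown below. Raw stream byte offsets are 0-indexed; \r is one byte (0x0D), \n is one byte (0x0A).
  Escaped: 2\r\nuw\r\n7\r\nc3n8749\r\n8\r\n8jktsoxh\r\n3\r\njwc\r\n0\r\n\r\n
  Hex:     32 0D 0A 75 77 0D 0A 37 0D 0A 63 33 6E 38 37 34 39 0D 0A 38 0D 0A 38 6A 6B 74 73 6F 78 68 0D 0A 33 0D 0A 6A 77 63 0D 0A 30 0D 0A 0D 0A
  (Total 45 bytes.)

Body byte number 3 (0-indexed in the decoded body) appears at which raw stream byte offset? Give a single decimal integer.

Chunk 1: stream[0..1]='2' size=0x2=2, data at stream[3..5]='uw' -> body[0..2], body so far='uw'
Chunk 2: stream[7..8]='7' size=0x7=7, data at stream[10..17]='c3n8749' -> body[2..9], body so far='uwc3n8749'
Chunk 3: stream[19..20]='8' size=0x8=8, data at stream[22..30]='8jktsoxh' -> body[9..17], body so far='uwc3n87498jktsoxh'
Chunk 4: stream[32..33]='3' size=0x3=3, data at stream[35..38]='jwc' -> body[17..20], body so far='uwc3n87498jktsoxhjwc'
Chunk 5: stream[40..41]='0' size=0 (terminator). Final body='uwc3n87498jktsoxhjwc' (20 bytes)
Body byte 3 at stream offset 11

Answer: 11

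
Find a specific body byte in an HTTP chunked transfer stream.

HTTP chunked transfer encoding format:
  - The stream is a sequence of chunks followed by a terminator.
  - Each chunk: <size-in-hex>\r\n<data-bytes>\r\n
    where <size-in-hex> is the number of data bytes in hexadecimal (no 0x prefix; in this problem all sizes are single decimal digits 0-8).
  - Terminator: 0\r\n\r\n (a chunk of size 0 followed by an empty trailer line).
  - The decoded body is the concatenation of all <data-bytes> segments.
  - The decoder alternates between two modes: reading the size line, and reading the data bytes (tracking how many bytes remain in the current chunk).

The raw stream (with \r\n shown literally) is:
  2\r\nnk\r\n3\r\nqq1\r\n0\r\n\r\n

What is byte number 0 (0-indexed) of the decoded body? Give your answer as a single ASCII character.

Answer: n

Derivation:
Chunk 1: stream[0..1]='2' size=0x2=2, data at stream[3..5]='nk' -> body[0..2], body so far='nk'
Chunk 2: stream[7..8]='3' size=0x3=3, data at stream[10..13]='qq1' -> body[2..5], body so far='nkqq1'
Chunk 3: stream[15..16]='0' size=0 (terminator). Final body='nkqq1' (5 bytes)
Body byte 0 = 'n'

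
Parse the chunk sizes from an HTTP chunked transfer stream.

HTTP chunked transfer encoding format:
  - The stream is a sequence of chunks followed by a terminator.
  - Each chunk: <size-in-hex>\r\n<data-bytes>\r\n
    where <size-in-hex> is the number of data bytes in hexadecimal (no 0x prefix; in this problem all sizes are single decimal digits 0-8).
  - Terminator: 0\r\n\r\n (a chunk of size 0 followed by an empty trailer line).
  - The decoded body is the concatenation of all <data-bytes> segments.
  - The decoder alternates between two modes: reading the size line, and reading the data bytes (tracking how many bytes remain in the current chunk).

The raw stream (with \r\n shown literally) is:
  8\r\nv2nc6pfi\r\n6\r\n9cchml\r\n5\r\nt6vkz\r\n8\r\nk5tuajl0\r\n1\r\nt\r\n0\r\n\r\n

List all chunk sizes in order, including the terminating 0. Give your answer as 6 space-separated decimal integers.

Chunk 1: stream[0..1]='8' size=0x8=8, data at stream[3..11]='v2nc6pfi' -> body[0..8], body so far='v2nc6pfi'
Chunk 2: stream[13..14]='6' size=0x6=6, data at stream[16..22]='9cchml' -> body[8..14], body so far='v2nc6pfi9cchml'
Chunk 3: stream[24..25]='5' size=0x5=5, data at stream[27..32]='t6vkz' -> body[14..19], body so far='v2nc6pfi9cchmlt6vkz'
Chunk 4: stream[34..35]='8' size=0x8=8, data at stream[37..45]='k5tuajl0' -> body[19..27], body so far='v2nc6pfi9cchmlt6vkzk5tuajl0'
Chunk 5: stream[47..48]='1' size=0x1=1, data at stream[50..51]='t' -> body[27..28], body so far='v2nc6pfi9cchmlt6vkzk5tuajl0t'
Chunk 6: stream[53..54]='0' size=0 (terminator). Final body='v2nc6pfi9cchmlt6vkzk5tuajl0t' (28 bytes)

Answer: 8 6 5 8 1 0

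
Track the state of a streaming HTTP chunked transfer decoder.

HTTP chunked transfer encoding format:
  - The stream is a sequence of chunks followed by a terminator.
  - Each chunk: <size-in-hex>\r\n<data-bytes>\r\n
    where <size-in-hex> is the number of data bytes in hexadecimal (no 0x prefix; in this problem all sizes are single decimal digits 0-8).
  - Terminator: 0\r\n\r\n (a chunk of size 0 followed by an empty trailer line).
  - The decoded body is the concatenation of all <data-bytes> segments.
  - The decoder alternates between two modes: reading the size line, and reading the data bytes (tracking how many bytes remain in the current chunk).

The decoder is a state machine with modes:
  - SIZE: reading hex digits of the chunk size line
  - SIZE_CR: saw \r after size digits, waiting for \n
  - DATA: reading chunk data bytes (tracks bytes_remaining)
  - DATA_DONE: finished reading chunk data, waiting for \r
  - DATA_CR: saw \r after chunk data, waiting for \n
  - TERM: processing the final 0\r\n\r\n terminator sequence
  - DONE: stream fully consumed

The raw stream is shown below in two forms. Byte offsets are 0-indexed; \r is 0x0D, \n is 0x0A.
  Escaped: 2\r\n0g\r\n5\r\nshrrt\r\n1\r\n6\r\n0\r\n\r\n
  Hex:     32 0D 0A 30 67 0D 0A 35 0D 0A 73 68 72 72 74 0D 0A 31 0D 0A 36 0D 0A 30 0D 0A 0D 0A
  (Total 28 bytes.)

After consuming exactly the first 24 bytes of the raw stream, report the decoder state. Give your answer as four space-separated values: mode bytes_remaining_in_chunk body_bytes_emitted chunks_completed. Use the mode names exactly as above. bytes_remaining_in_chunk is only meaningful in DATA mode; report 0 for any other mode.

Byte 0 = '2': mode=SIZE remaining=0 emitted=0 chunks_done=0
Byte 1 = 0x0D: mode=SIZE_CR remaining=0 emitted=0 chunks_done=0
Byte 2 = 0x0A: mode=DATA remaining=2 emitted=0 chunks_done=0
Byte 3 = '0': mode=DATA remaining=1 emitted=1 chunks_done=0
Byte 4 = 'g': mode=DATA_DONE remaining=0 emitted=2 chunks_done=0
Byte 5 = 0x0D: mode=DATA_CR remaining=0 emitted=2 chunks_done=0
Byte 6 = 0x0A: mode=SIZE remaining=0 emitted=2 chunks_done=1
Byte 7 = '5': mode=SIZE remaining=0 emitted=2 chunks_done=1
Byte 8 = 0x0D: mode=SIZE_CR remaining=0 emitted=2 chunks_done=1
Byte 9 = 0x0A: mode=DATA remaining=5 emitted=2 chunks_done=1
Byte 10 = 's': mode=DATA remaining=4 emitted=3 chunks_done=1
Byte 11 = 'h': mode=DATA remaining=3 emitted=4 chunks_done=1
Byte 12 = 'r': mode=DATA remaining=2 emitted=5 chunks_done=1
Byte 13 = 'r': mode=DATA remaining=1 emitted=6 chunks_done=1
Byte 14 = 't': mode=DATA_DONE remaining=0 emitted=7 chunks_done=1
Byte 15 = 0x0D: mode=DATA_CR remaining=0 emitted=7 chunks_done=1
Byte 16 = 0x0A: mode=SIZE remaining=0 emitted=7 chunks_done=2
Byte 17 = '1': mode=SIZE remaining=0 emitted=7 chunks_done=2
Byte 18 = 0x0D: mode=SIZE_CR remaining=0 emitted=7 chunks_done=2
Byte 19 = 0x0A: mode=DATA remaining=1 emitted=7 chunks_done=2
Byte 20 = '6': mode=DATA_DONE remaining=0 emitted=8 chunks_done=2
Byte 21 = 0x0D: mode=DATA_CR remaining=0 emitted=8 chunks_done=2
Byte 22 = 0x0A: mode=SIZE remaining=0 emitted=8 chunks_done=3
Byte 23 = '0': mode=SIZE remaining=0 emitted=8 chunks_done=3

Answer: SIZE 0 8 3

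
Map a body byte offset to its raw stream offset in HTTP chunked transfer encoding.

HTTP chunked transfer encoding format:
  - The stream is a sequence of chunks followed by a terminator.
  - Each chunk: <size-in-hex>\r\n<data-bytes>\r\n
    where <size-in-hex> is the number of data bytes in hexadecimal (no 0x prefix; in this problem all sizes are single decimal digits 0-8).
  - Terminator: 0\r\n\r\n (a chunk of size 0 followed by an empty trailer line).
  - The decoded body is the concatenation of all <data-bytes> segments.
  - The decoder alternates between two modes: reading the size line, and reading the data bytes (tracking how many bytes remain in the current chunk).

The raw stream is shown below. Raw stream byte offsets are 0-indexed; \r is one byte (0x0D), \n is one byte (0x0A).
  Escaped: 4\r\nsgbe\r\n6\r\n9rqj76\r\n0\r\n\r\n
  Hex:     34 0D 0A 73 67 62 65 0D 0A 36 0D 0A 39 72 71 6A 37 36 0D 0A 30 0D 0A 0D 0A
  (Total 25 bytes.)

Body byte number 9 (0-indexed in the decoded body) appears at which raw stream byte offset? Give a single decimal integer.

Chunk 1: stream[0..1]='4' size=0x4=4, data at stream[3..7]='sgbe' -> body[0..4], body so far='sgbe'
Chunk 2: stream[9..10]='6' size=0x6=6, data at stream[12..18]='9rqj76' -> body[4..10], body so far='sgbe9rqj76'
Chunk 3: stream[20..21]='0' size=0 (terminator). Final body='sgbe9rqj76' (10 bytes)
Body byte 9 at stream offset 17

Answer: 17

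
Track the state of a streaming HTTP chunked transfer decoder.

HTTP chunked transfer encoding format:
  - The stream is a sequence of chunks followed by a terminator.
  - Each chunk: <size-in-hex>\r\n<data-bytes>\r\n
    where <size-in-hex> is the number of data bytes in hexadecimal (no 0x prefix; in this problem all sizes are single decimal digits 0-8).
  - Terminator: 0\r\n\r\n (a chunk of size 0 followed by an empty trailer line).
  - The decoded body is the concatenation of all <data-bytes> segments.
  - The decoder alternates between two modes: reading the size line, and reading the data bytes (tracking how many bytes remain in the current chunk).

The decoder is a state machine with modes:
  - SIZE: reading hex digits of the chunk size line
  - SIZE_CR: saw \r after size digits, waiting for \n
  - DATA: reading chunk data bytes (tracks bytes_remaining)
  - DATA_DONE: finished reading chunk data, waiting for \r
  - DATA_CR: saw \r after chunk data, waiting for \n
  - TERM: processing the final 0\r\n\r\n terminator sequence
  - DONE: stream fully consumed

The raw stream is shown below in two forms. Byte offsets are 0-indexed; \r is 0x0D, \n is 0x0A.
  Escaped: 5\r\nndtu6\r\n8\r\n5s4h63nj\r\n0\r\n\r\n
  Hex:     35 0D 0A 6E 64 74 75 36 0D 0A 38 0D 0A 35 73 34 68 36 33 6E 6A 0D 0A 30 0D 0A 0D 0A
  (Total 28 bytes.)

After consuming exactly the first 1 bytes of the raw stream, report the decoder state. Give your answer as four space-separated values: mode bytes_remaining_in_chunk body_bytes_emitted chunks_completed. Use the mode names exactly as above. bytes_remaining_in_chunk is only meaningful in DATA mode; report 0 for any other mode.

Answer: SIZE 0 0 0

Derivation:
Byte 0 = '5': mode=SIZE remaining=0 emitted=0 chunks_done=0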